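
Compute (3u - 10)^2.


Expand (3u - 10)^2 by repeated multiplication:
= 9u^2 - 60u + 100


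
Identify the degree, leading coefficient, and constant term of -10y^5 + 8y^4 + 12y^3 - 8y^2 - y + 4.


Highest power of y is 5, with coefficient -10. Constant term is 4.
Degree = 5, leading coefficient = -10, constant term = 4


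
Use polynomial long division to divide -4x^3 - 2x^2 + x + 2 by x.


(-4x^3 - 2x^2 + x + 2) / (x)
Step 1: -4x^2 * (x) = -4x^3; subtract.
Step 2: -2x * (x) = -2x^2; subtract.
Step 3: 1 * (x) = x; subtract.
Quotient: -4x^2 - 2x + 1, Remainder: 2


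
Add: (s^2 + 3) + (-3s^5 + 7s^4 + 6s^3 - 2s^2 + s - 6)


Align terms by degree and add:
  s^2 + 3
  -3s^5 + 7s^4 + 6s^3 - 2s^2 + s - 6
= -3s^5 + 7s^4 + 6s^3 - s^2 + s - 3


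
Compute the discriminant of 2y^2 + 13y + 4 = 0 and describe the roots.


D = b^2 - 4ac = (13)^2 - 4(2)(4) = 169 - 32 = 137
Since D > 0: two distinct irrational roots


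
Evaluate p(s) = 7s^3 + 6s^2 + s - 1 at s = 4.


Using direct substitution:
  7 * (4)^3 = 448
  6 * (4)^2 = 96
  1 * (4)^1 = 4
  constant: -1
Sum = 448 + 96 + 4 - 1 = 547


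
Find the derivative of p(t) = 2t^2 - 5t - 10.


Apply the power rule term by term:
  d/dt(2t^2) = 4t
  d/dt(-5t) = -5
  d/dt(-10) = 0
p'(t) = 4t - 5


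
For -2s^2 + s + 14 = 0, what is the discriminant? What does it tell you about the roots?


D = b^2 - 4ac = (1)^2 - 4(-2)(14) = 1 + 112 = 113
Since D > 0: two distinct irrational roots


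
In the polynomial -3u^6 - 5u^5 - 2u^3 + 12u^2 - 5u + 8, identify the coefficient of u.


Read off the coefficient of u: -5


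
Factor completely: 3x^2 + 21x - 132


Roots satisfy r1 + r2 = -b/a = -7 and r1*r2 = c/a = -44.
So r1 = 4, r2 = -11.
3x^2 + 21x - 132 = 3(x - r1)(x - r2) = 3(x - 4)(x + 11)


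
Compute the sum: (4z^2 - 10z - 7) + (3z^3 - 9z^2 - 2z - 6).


Align terms by degree and add:
  4z^2 - 10z - 7
+ 3z^3 - 9z^2 - 2z - 6
= 3z^3 - 5z^2 - 12z - 13


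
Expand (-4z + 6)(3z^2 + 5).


Distribute each term of the first polynomial:
  (-4z)(3z^2 + 5) = -12z^3 - 20z
  (6)(3z^2 + 5) = 18z^2 + 30
Sum: -12z^3 + 18z^2 - 20z + 30


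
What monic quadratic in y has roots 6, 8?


p(y) = (y - 6)(y - 8)
Expand: y^2 - 14y + 48


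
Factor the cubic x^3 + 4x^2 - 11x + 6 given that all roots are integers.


Try integer roots (divisors of 6). x=-6: p(-6)=0.
Divide out (x + 6): quotient is x^2 - 2x + 1.
Factor the quadratic: (x - 1)(x - 1)
Result: (x + 6)(x - 1)(x - 1)


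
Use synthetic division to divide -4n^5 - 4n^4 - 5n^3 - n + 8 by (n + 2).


Synthetic division with c = -2. Coefficients: -4, -4, -5, 0, -1, 8
Bring down -4.
  -4 * -2 = 8; 8 - 4 = 4
  4 * -2 = -8; -8 - 5 = -13
  -13 * -2 = 26; 26 + 0 = 26
  26 * -2 = -52; -52 - 1 = -53
  -53 * -2 = 106; 106 + 8 = 114
Quotient: -4n^4 + 4n^3 - 13n^2 + 26n - 53, Remainder: 114


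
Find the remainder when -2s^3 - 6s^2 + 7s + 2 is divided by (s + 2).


By the Remainder Theorem, the remainder equals p(-2):
  -2*(-2)^3 = 16
  -6*(-2)^2 = -24
  7*(-2)^1 = -14
  constant: 2
Sum: 16 - 24 - 14 + 2 = -20


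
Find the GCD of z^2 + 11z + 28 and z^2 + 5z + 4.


Factor each:
  z^2 + 11z + 28 = (z + 4)(z + 7)
  z^2 + 5z + 4 = (z + 4)(z + 1)
Common monic factor: z + 4


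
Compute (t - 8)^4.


Expand (t - 8)^4 by repeated multiplication:
  (t - 8)^2 = t^2 - 16t + 64
  (t - 8)^3 = t^3 - 24t^2 + 192t - 512
= t^4 - 32t^3 + 384t^2 - 2048t + 4096


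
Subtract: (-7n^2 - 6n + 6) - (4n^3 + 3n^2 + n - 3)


Distribute the minus sign:
  (-7n^2 - 6n + 6)
- (4n^3 + 3n^2 + n - 3)
Negate second polynomial: -4n^3 - 3n^2 - n + 3
Add: -4n^3 - 10n^2 - 7n + 9


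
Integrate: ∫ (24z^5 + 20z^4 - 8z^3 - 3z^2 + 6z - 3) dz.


Reverse power rule on each term:
  ∫ 24z^5 dz = 4z^6
  ∫ 20z^4 dz = 4z^5
  ∫ -8z^3 dz = -2z^4
  ∫ -3z^2 dz = -z^3
  ∫ 6z dz = 3z^2
  ∫ -3 dz = -3z
F(z) = 4z^6 + 4z^5 - 2z^4 - z^3 + 3z^2 - 3z + C


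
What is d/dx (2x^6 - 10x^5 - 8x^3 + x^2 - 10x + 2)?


Apply the power rule term by term:
  d/dx(2x^6) = 12x^5
  d/dx(-10x^5) = -50x^4
  d/dx(-8x^3) = -24x^2
  d/dx(x^2) = 2x
  d/dx(-10x) = -10
  d/dx(2) = 0
p'(x) = 12x^5 - 50x^4 - 24x^2 + 2x - 10


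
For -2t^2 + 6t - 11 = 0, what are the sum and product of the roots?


For at^2+bt+c=0: sum = -b/a, product = c/a.
a=-2, b=6, c=-11
Sum = -(6)/-2 = 3
Product = (-11)/-2 = 11/2


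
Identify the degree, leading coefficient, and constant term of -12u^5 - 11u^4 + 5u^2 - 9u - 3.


Highest power of u is 5, with coefficient -12. Constant term is -3.
Degree = 5, leading coefficient = -12, constant term = -3


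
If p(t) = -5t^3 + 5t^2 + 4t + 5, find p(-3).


Using direct substitution:
  -5 * (-3)^3 = 135
  5 * (-3)^2 = 45
  4 * (-3)^1 = -12
  constant: 5
Sum = 135 + 45 - 12 + 5 = 173


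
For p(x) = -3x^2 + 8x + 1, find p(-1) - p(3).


p(-1) = -10
p(3) = -2
p(-1) - p(3) = -10 + 2 = -8


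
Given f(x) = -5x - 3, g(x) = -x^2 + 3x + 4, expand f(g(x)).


Substitute g(x) into f:
f(g(x)) = -5*(-x^2 + 3x + 4) + (-3)
Expand and combine: 5x^2 - 15x - 23


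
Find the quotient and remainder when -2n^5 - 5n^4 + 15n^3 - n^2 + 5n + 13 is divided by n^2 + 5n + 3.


(-2n^5 - 5n^4 + 15n^3 - n^2 + 5n + 13) / (n^2 + 5n + 3)
Step 1: -2n^3 * (n^2 + 5n + 3) = -2n^5 - 10n^4 - 6n^3; subtract.
Step 2: 5n^2 * (n^2 + 5n + 3) = 5n^4 + 25n^3 + 15n^2; subtract.
Step 3: -4n * (n^2 + 5n + 3) = -4n^3 - 20n^2 - 12n; subtract.
Step 4: 4 * (n^2 + 5n + 3) = 4n^2 + 20n + 12; subtract.
Quotient: -2n^3 + 5n^2 - 4n + 4, Remainder: -3n + 1


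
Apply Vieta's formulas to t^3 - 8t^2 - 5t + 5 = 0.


Monic cubic t^3+bt^2+ct+d=0: sum=-b, pairwise sum=c, product=-d.
b=-8, c=-5, d=5
r1+r2+r3 = 8
r1r2+r1r3+r2r3 = -5
r1r2r3 = -5


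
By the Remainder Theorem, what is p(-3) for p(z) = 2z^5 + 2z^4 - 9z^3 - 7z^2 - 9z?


By the Remainder Theorem, the remainder equals p(-3):
  2*(-3)^5 = -486
  2*(-3)^4 = 162
  -9*(-3)^3 = 243
  -7*(-3)^2 = -63
  -9*(-3)^1 = 27
  constant: 0
Sum: -486 + 162 + 243 - 63 + 27 + 0 = -117


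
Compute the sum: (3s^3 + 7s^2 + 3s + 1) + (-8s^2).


Align terms by degree and add:
  3s^3 + 7s^2 + 3s + 1
  -8s^2
= 3s^3 - s^2 + 3s + 1


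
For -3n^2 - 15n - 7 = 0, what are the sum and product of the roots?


For an^2+bn+c=0: sum = -b/a, product = c/a.
a=-3, b=-15, c=-7
Sum = -(-15)/-3 = -5
Product = (-7)/-3 = 7/3


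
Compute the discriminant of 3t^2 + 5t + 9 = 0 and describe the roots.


D = b^2 - 4ac = (5)^2 - 4(3)(9) = 25 - 108 = -83
Since D < 0: two complex conjugate roots (no real roots)


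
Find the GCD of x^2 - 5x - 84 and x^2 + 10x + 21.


Factor each:
  x^2 - 5x - 84 = (x + 7)(x - 12)
  x^2 + 10x + 21 = (x + 7)(x + 3)
Common monic factor: x + 7


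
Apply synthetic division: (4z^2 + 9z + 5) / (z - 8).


Synthetic division with c = 8. Coefficients: 4, 9, 5
Bring down 4.
  4 * 8 = 32; 32 + 9 = 41
  41 * 8 = 328; 328 + 5 = 333
Quotient: 4z + 41, Remainder: 333


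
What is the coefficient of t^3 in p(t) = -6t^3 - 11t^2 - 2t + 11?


Read off the coefficient of t^3: -6


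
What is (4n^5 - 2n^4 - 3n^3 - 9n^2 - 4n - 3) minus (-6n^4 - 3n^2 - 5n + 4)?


Distribute the minus sign:
  (4n^5 - 2n^4 - 3n^3 - 9n^2 - 4n - 3)
- (-6n^4 - 3n^2 - 5n + 4)
Negate second polynomial: 6n^4 + 3n^2 + 5n - 4
Add: 4n^5 + 4n^4 - 3n^3 - 6n^2 + n - 7


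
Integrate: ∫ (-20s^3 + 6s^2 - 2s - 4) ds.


Reverse power rule on each term:
  ∫ -20s^3 ds = -5s^4
  ∫ 6s^2 ds = 2s^3
  ∫ -2s ds = -s^2
  ∫ -4 ds = -4s
F(s) = -5s^4 + 2s^3 - s^2 - 4s + C


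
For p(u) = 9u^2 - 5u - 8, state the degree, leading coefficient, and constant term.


Highest power of u is 2, with coefficient 9. Constant term is -8.
Degree = 2, leading coefficient = 9, constant term = -8


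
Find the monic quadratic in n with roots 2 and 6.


p(n) = (n - 2)(n - 6)
Expand: n^2 - 8n + 12


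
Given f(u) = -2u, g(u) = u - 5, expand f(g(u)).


Substitute g(u) into f:
f(g(u)) = -2*(u - 5)
Expand and combine: -2u + 10


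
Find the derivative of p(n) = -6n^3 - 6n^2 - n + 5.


Apply the power rule term by term:
  d/dn(-6n^3) = -18n^2
  d/dn(-6n^2) = -12n
  d/dn(-n) = -1
  d/dn(5) = 0
p'(n) = -18n^2 - 12n - 1


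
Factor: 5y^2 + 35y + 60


Roots satisfy r1 + r2 = -b/a = -7 and r1*r2 = c/a = 12.
So r1 = -4, r2 = -3.
5y^2 + 35y + 60 = 5(y - r1)(y - r2) = 5(y + 4)(y + 3)


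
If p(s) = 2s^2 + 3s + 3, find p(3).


Using direct substitution:
  2 * (3)^2 = 18
  3 * (3)^1 = 9
  constant: 3
Sum = 18 + 9 + 3 = 30


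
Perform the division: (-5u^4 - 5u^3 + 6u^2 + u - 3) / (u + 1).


(-5u^4 - 5u^3 + 6u^2 + u - 3) / (u + 1)
Step 1: -5u^3 * (u + 1) = -5u^4 - 5u^3; subtract.
Step 2: 0 * (u + 1) = 0; subtract.
Step 3: 6u * (u + 1) = 6u^2 + 6u; subtract.
Step 4: -5 * (u + 1) = -5u - 5; subtract.
Quotient: -5u^3 + 6u - 5, Remainder: 2


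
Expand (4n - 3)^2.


Expand (4n - 3)^2 by repeated multiplication:
= 16n^2 - 24n + 9


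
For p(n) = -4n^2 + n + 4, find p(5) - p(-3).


p(5) = -91
p(-3) = -35
p(5) - p(-3) = -91 + 35 = -56


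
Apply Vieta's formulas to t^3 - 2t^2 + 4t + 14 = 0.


Monic cubic t^3+bt^2+ct+d=0: sum=-b, pairwise sum=c, product=-d.
b=-2, c=4, d=14
r1+r2+r3 = 2
r1r2+r1r3+r2r3 = 4
r1r2r3 = -14


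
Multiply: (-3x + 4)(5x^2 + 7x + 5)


Distribute each term of the first polynomial:
  (-3x)(5x^2 + 7x + 5) = -15x^3 - 21x^2 - 15x
  (4)(5x^2 + 7x + 5) = 20x^2 + 28x + 20
Sum: -15x^3 - x^2 + 13x + 20


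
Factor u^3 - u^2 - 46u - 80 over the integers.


Try integer roots (divisors of -80). u=8: p(8)=0.
Divide out (u - 8): quotient is u^2 + 7u + 10.
Factor the quadratic: (u + 2)(u + 5)
Result: (u - 8)(u + 2)(u + 5)


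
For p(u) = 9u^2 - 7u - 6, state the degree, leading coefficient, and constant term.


Highest power of u is 2, with coefficient 9. Constant term is -6.
Degree = 2, leading coefficient = 9, constant term = -6


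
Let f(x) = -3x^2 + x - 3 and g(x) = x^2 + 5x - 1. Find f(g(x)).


Substitute g(x) into f:
f(g(x)) = -3*(x^2 + 5x - 1)^2 + 1*(x^2 + 5x - 1) + (-3)
(x^2 + 5x - 1)^2 = x^4 + 10x^3 + 23x^2 - 10x + 1
Expand and combine: -3x^4 - 30x^3 - 68x^2 + 35x - 7


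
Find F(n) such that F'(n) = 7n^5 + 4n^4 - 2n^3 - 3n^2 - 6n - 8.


Reverse power rule on each term:
  ∫ 7n^5 dn = (7/6)n^6
  ∫ 4n^4 dn = (4/5)n^5
  ∫ -2n^3 dn = -(1/2)n^4
  ∫ -3n^2 dn = -n^3
  ∫ -6n dn = -3n^2
  ∫ -8 dn = -8n
F(n) = (7/6)n^6 + (4/5)n^5 - (1/2)n^4 - n^3 - 3n^2 - 8n + C


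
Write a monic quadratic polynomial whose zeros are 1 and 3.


p(u) = (u - 1)(u - 3)
Expand: u^2 - 4u + 3


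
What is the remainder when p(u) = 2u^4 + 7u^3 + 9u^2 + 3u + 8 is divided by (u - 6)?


By the Remainder Theorem, the remainder equals p(6):
  2*(6)^4 = 2592
  7*(6)^3 = 1512
  9*(6)^2 = 324
  3*(6)^1 = 18
  constant: 8
Sum: 2592 + 1512 + 324 + 18 + 8 = 4454


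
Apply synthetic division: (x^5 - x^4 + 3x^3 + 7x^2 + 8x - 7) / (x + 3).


Synthetic division with c = -3. Coefficients: 1, -1, 3, 7, 8, -7
Bring down 1.
  1 * -3 = -3; -3 - 1 = -4
  -4 * -3 = 12; 12 + 3 = 15
  15 * -3 = -45; -45 + 7 = -38
  -38 * -3 = 114; 114 + 8 = 122
  122 * -3 = -366; -366 - 7 = -373
Quotient: x^4 - 4x^3 + 15x^2 - 38x + 122, Remainder: -373


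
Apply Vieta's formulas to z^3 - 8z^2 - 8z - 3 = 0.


Monic cubic z^3+bz^2+cz+d=0: sum=-b, pairwise sum=c, product=-d.
b=-8, c=-8, d=-3
r1+r2+r3 = 8
r1r2+r1r3+r2r3 = -8
r1r2r3 = 3


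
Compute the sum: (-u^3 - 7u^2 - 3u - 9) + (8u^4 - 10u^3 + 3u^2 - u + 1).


Align terms by degree and add:
  -u^3 - 7u^2 - 3u - 9
+ 8u^4 - 10u^3 + 3u^2 - u + 1
= 8u^4 - 11u^3 - 4u^2 - 4u - 8


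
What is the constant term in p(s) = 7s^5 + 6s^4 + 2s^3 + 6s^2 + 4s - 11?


Read off the constant term: -11


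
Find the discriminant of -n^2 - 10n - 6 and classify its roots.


D = b^2 - 4ac = (-10)^2 - 4(-1)(-6) = 100 - 24 = 76
Since D > 0: two distinct irrational roots


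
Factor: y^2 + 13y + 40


Roots satisfy r1 + r2 = -b/a = -13 and r1*r2 = c/a = 40.
So r1 = -8, r2 = -5.
y^2 + 13y + 40 = (y - r1)(y - r2) = (y + 8)(y + 5)


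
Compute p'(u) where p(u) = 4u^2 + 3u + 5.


Apply the power rule term by term:
  d/du(4u^2) = 8u
  d/du(3u) = 3
  d/du(5) = 0
p'(u) = 8u + 3


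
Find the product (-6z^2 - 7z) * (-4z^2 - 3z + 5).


Distribute each term of the first polynomial:
  (-6z^2)(-4z^2 - 3z + 5) = 24z^4 + 18z^3 - 30z^2
  (-7z)(-4z^2 - 3z + 5) = 28z^3 + 21z^2 - 35z
Sum: 24z^4 + 46z^3 - 9z^2 - 35z


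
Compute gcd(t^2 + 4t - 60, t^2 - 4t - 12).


Factor each:
  t^2 + 4t - 60 = (t - 6)(t + 10)
  t^2 - 4t - 12 = (t - 6)(t + 2)
Common monic factor: t - 6


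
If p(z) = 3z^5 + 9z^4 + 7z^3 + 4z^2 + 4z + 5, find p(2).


Using direct substitution:
  3 * (2)^5 = 96
  9 * (2)^4 = 144
  7 * (2)^3 = 56
  4 * (2)^2 = 16
  4 * (2)^1 = 8
  constant: 5
Sum = 96 + 144 + 56 + 16 + 8 + 5 = 325


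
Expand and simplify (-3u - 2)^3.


Expand (-3u - 2)^3 by repeated multiplication:
  (-3u - 2)^2 = 9u^2 + 12u + 4
= -27u^3 - 54u^2 - 36u - 8


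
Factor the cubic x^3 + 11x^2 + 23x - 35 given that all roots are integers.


Try integer roots (divisors of -35). x=-7: p(-7)=0.
Divide out (x + 7): quotient is x^2 + 4x - 5.
Factor the quadratic: (x - 1)(x + 5)
Result: (x + 7)(x - 1)(x + 5)


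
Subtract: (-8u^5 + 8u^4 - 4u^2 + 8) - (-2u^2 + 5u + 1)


Distribute the minus sign:
  (-8u^5 + 8u^4 - 4u^2 + 8)
- (-2u^2 + 5u + 1)
Negate second polynomial: 2u^2 - 5u - 1
Add: -8u^5 + 8u^4 - 2u^2 - 5u + 7


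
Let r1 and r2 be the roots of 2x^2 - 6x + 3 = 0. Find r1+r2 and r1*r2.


For ax^2+bx+c=0: sum = -b/a, product = c/a.
a=2, b=-6, c=3
Sum = -(-6)/2 = 3
Product = (3)/2 = 3/2


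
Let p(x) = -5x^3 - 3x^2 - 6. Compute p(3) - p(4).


p(3) = -168
p(4) = -374
p(3) - p(4) = -168 + 374 = 206


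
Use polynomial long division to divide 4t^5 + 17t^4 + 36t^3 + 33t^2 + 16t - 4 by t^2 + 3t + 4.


(4t^5 + 17t^4 + 36t^3 + 33t^2 + 16t - 4) / (t^2 + 3t + 4)
Step 1: 4t^3 * (t^2 + 3t + 4) = 4t^5 + 12t^4 + 16t^3; subtract.
Step 2: 5t^2 * (t^2 + 3t + 4) = 5t^4 + 15t^3 + 20t^2; subtract.
Step 3: 5t * (t^2 + 3t + 4) = 5t^3 + 15t^2 + 20t; subtract.
Step 4: -2 * (t^2 + 3t + 4) = -2t^2 - 6t - 8; subtract.
Quotient: 4t^3 + 5t^2 + 5t - 2, Remainder: 2t + 4


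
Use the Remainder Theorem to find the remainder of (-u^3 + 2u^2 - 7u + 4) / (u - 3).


By the Remainder Theorem, the remainder equals p(3):
  -1*(3)^3 = -27
  2*(3)^2 = 18
  -7*(3)^1 = -21
  constant: 4
Sum: -27 + 18 - 21 + 4 = -26


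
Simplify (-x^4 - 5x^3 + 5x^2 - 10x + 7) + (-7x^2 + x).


Align terms by degree and add:
  -x^4 - 5x^3 + 5x^2 - 10x + 7
  -7x^2 + x
= -x^4 - 5x^3 - 2x^2 - 9x + 7


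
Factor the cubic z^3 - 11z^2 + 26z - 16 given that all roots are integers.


Try integer roots (divisors of -16). z=1: p(1)=0.
Divide out (z - 1): quotient is z^2 - 10z + 16.
Factor the quadratic: (z - 8)(z - 2)
Result: (z - 1)(z - 8)(z - 2)


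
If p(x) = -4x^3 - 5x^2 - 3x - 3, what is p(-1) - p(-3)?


p(-1) = -1
p(-3) = 69
p(-1) - p(-3) = -1 - 69 = -70


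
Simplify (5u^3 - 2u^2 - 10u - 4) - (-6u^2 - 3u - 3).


Distribute the minus sign:
  (5u^3 - 2u^2 - 10u - 4)
- (-6u^2 - 3u - 3)
Negate second polynomial: 6u^2 + 3u + 3
Add: 5u^3 + 4u^2 - 7u - 1


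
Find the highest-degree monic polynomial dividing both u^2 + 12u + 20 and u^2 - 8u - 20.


Factor each:
  u^2 + 12u + 20 = (u + 2)(u + 10)
  u^2 - 8u - 20 = (u + 2)(u - 10)
Common monic factor: u + 2


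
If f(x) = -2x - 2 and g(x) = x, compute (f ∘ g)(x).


Substitute g(x) into f:
f(g(x)) = -2*(x) + (-2)
Expand and combine: -2x - 2


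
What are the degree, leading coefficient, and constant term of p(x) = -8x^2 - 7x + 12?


Highest power of x is 2, with coefficient -8. Constant term is 12.
Degree = 2, leading coefficient = -8, constant term = 12


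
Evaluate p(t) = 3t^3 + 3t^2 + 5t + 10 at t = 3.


Using direct substitution:
  3 * (3)^3 = 81
  3 * (3)^2 = 27
  5 * (3)^1 = 15
  constant: 10
Sum = 81 + 27 + 15 + 10 = 133


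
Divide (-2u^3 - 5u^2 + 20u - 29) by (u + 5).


(-2u^3 - 5u^2 + 20u - 29) / (u + 5)
Step 1: -2u^2 * (u + 5) = -2u^3 - 10u^2; subtract.
Step 2: 5u * (u + 5) = 5u^2 + 25u; subtract.
Step 3: -5 * (u + 5) = -5u - 25; subtract.
Quotient: -2u^2 + 5u - 5, Remainder: -4


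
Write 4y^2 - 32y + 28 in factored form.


Roots satisfy r1 + r2 = -b/a = 8 and r1*r2 = c/a = 7.
So r1 = 1, r2 = 7.
4y^2 - 32y + 28 = 4(y - r1)(y - r2) = 4(y - 1)(y - 7)


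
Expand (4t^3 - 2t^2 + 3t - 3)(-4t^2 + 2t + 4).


Distribute each term of the first polynomial:
  (4t^3)(-4t^2 + 2t + 4) = -16t^5 + 8t^4 + 16t^3
  (-2t^2)(-4t^2 + 2t + 4) = 8t^4 - 4t^3 - 8t^2
  (3t)(-4t^2 + 2t + 4) = -12t^3 + 6t^2 + 12t
  (-3)(-4t^2 + 2t + 4) = 12t^2 - 6t - 12
Sum: -16t^5 + 16t^4 + 10t^2 + 6t - 12


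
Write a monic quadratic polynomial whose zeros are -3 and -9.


p(u) = (u + 3)(u + 9)
Expand: u^2 + 12u + 27


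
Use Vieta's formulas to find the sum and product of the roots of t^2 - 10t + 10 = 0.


For at^2+bt+c=0: sum = -b/a, product = c/a.
a=1, b=-10, c=10
Sum = -(-10)/1 = 10
Product = (10)/1 = 10


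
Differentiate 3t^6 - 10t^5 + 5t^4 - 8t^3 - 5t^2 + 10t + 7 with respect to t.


Apply the power rule term by term:
  d/dt(3t^6) = 18t^5
  d/dt(-10t^5) = -50t^4
  d/dt(5t^4) = 20t^3
  d/dt(-8t^3) = -24t^2
  d/dt(-5t^2) = -10t
  d/dt(10t) = 10
  d/dt(7) = 0
p'(t) = 18t^5 - 50t^4 + 20t^3 - 24t^2 - 10t + 10


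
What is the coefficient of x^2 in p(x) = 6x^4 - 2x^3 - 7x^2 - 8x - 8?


Read off the coefficient of x^2: -7


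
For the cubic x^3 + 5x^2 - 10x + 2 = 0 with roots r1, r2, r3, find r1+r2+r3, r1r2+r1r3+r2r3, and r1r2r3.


Monic cubic x^3+bx^2+cx+d=0: sum=-b, pairwise sum=c, product=-d.
b=5, c=-10, d=2
r1+r2+r3 = -5
r1r2+r1r3+r2r3 = -10
r1r2r3 = -2


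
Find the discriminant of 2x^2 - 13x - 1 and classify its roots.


D = b^2 - 4ac = (-13)^2 - 4(2)(-1) = 169 + 8 = 177
Since D > 0: two distinct irrational roots


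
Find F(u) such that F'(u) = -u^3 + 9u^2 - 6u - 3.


Reverse power rule on each term:
  ∫ -u^3 du = -(1/4)u^4
  ∫ 9u^2 du = 3u^3
  ∫ -6u du = -3u^2
  ∫ -3 du = -3u
F(u) = -(1/4)u^4 + 3u^3 - 3u^2 - 3u + C


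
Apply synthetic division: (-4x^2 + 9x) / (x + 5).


Synthetic division with c = -5. Coefficients: -4, 9, 0
Bring down -4.
  -4 * -5 = 20; 20 + 9 = 29
  29 * -5 = -145; -145 + 0 = -145
Quotient: -4x + 29, Remainder: -145


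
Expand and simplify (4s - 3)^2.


Expand (4s - 3)^2 by repeated multiplication:
= 16s^2 - 24s + 9


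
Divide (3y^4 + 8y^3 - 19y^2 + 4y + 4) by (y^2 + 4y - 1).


(3y^4 + 8y^3 - 19y^2 + 4y + 4) / (y^2 + 4y - 1)
Step 1: 3y^2 * (y^2 + 4y - 1) = 3y^4 + 12y^3 - 3y^2; subtract.
Step 2: -4y * (y^2 + 4y - 1) = -4y^3 - 16y^2 + 4y; subtract.
Step 3: 0 * (y^2 + 4y - 1) = 0; subtract.
Quotient: 3y^2 - 4y, Remainder: 4


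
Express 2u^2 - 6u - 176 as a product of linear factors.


Roots satisfy r1 + r2 = -b/a = 3 and r1*r2 = c/a = -88.
So r1 = -8, r2 = 11.
2u^2 - 6u - 176 = 2(u - r1)(u - r2) = 2(u + 8)(u - 11)


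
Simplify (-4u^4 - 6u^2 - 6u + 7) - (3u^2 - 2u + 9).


Distribute the minus sign:
  (-4u^4 - 6u^2 - 6u + 7)
- (3u^2 - 2u + 9)
Negate second polynomial: -3u^2 + 2u - 9
Add: -4u^4 - 9u^2 - 4u - 2


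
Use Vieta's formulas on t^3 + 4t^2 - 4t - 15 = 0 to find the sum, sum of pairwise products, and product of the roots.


Monic cubic t^3+bt^2+ct+d=0: sum=-b, pairwise sum=c, product=-d.
b=4, c=-4, d=-15
r1+r2+r3 = -4
r1r2+r1r3+r2r3 = -4
r1r2r3 = 15


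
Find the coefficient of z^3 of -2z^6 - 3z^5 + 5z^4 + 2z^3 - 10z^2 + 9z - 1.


Read off the coefficient of z^3: 2


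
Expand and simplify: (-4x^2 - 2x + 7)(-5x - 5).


Distribute each term of the first polynomial:
  (-4x^2)(-5x - 5) = 20x^3 + 20x^2
  (-2x)(-5x - 5) = 10x^2 + 10x
  (7)(-5x - 5) = -35x - 35
Sum: 20x^3 + 30x^2 - 25x - 35


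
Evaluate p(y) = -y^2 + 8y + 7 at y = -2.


Using direct substitution:
  -1 * (-2)^2 = -4
  8 * (-2)^1 = -16
  constant: 7
Sum = -4 - 16 + 7 = -13


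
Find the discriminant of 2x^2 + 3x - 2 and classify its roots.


D = b^2 - 4ac = (3)^2 - 4(2)(-2) = 9 + 16 = 25
Since D > 0: two distinct rational roots


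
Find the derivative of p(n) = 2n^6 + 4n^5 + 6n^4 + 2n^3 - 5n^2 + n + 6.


Apply the power rule term by term:
  d/dn(2n^6) = 12n^5
  d/dn(4n^5) = 20n^4
  d/dn(6n^4) = 24n^3
  d/dn(2n^3) = 6n^2
  d/dn(-5n^2) = -10n
  d/dn(n) = 1
  d/dn(6) = 0
p'(n) = 12n^5 + 20n^4 + 24n^3 + 6n^2 - 10n + 1


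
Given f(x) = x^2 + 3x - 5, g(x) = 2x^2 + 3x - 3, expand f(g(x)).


Substitute g(x) into f:
f(g(x)) = 1*(2x^2 + 3x - 3)^2 + 3*(2x^2 + 3x - 3) + (-5)
(2x^2 + 3x - 3)^2 = 4x^4 + 12x^3 - 3x^2 - 18x + 9
Expand and combine: 4x^4 + 12x^3 + 3x^2 - 9x - 5


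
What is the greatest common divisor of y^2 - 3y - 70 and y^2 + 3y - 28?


Factor each:
  y^2 - 3y - 70 = (y + 7)(y - 10)
  y^2 + 3y - 28 = (y + 7)(y - 4)
Common monic factor: y + 7


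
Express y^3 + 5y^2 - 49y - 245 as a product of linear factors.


Try integer roots (divisors of -245). y=7: p(7)=0.
Divide out (y - 7): quotient is y^2 + 12y + 35.
Factor the quadratic: (y + 7)(y + 5)
Result: (y - 7)(y + 7)(y + 5)


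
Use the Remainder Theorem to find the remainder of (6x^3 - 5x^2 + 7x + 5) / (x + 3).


By the Remainder Theorem, the remainder equals p(-3):
  6*(-3)^3 = -162
  -5*(-3)^2 = -45
  7*(-3)^1 = -21
  constant: 5
Sum: -162 - 45 - 21 + 5 = -223


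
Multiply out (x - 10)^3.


Expand (x - 10)^3 by repeated multiplication:
  (x - 10)^2 = x^2 - 20x + 100
= x^3 - 30x^2 + 300x - 1000


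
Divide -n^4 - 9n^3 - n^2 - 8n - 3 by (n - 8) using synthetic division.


Synthetic division with c = 8. Coefficients: -1, -9, -1, -8, -3
Bring down -1.
  -1 * 8 = -8; -8 - 9 = -17
  -17 * 8 = -136; -136 - 1 = -137
  -137 * 8 = -1096; -1096 - 8 = -1104
  -1104 * 8 = -8832; -8832 - 3 = -8835
Quotient: -n^3 - 17n^2 - 137n - 1104, Remainder: -8835


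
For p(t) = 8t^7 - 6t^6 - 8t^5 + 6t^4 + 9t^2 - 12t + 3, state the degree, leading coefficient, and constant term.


Highest power of t is 7, with coefficient 8. Constant term is 3.
Degree = 7, leading coefficient = 8, constant term = 3


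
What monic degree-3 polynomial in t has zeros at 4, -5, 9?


p(t) = (t - 4)(t + 5)(t - 9)
Expand: t^3 - 8t^2 - 29t + 180


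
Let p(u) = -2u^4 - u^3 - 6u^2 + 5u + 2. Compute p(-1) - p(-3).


p(-1) = -10
p(-3) = -202
p(-1) - p(-3) = -10 + 202 = 192


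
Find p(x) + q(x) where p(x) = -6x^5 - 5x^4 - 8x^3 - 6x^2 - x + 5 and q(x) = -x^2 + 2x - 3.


Align terms by degree and add:
  -6x^5 - 5x^4 - 8x^3 - 6x^2 - x + 5
  -x^2 + 2x - 3
= -6x^5 - 5x^4 - 8x^3 - 7x^2 + x + 2


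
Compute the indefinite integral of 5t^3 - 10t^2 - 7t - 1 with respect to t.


Reverse power rule on each term:
  ∫ 5t^3 dt = (5/4)t^4
  ∫ -10t^2 dt = -(10/3)t^3
  ∫ -7t dt = -(7/2)t^2
  ∫ -1 dt = -t
F(t) = (5/4)t^4 - (10/3)t^3 - (7/2)t^2 - t + C


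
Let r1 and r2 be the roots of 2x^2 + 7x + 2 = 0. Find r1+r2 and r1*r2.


For ax^2+bx+c=0: sum = -b/a, product = c/a.
a=2, b=7, c=2
Sum = -(7)/2 = -7/2
Product = (2)/2 = 1


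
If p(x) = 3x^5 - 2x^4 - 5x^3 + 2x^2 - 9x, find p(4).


Using direct substitution:
  3 * (4)^5 = 3072
  -2 * (4)^4 = -512
  -5 * (4)^3 = -320
  2 * (4)^2 = 32
  -9 * (4)^1 = -36
  constant: 0
Sum = 3072 - 512 - 320 + 32 - 36 + 0 = 2236


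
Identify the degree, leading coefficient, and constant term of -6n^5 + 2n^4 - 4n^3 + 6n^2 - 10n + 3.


Highest power of n is 5, with coefficient -6. Constant term is 3.
Degree = 5, leading coefficient = -6, constant term = 3


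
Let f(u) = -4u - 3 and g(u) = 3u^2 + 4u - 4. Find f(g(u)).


Substitute g(u) into f:
f(g(u)) = -4*(3u^2 + 4u - 4) + (-3)
Expand and combine: -12u^2 - 16u + 13


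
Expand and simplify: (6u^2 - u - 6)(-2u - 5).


Distribute each term of the first polynomial:
  (6u^2)(-2u - 5) = -12u^3 - 30u^2
  (-u)(-2u - 5) = 2u^2 + 5u
  (-6)(-2u - 5) = 12u + 30
Sum: -12u^3 - 28u^2 + 17u + 30


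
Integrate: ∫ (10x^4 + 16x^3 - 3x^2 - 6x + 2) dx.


Reverse power rule on each term:
  ∫ 10x^4 dx = 2x^5
  ∫ 16x^3 dx = 4x^4
  ∫ -3x^2 dx = -x^3
  ∫ -6x dx = -3x^2
  ∫ 2 dx = 2x
F(x) = 2x^5 + 4x^4 - x^3 - 3x^2 + 2x + C


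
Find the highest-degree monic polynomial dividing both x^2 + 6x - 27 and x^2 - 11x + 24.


Factor each:
  x^2 + 6x - 27 = (x - 3)(x + 9)
  x^2 - 11x + 24 = (x - 3)(x - 8)
Common monic factor: x - 3


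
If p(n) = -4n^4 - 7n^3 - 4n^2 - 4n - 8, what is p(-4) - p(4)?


p(-4) = -632
p(4) = -1560
p(-4) - p(4) = -632 + 1560 = 928


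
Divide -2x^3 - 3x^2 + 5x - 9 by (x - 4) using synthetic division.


Synthetic division with c = 4. Coefficients: -2, -3, 5, -9
Bring down -2.
  -2 * 4 = -8; -8 - 3 = -11
  -11 * 4 = -44; -44 + 5 = -39
  -39 * 4 = -156; -156 - 9 = -165
Quotient: -2x^2 - 11x - 39, Remainder: -165


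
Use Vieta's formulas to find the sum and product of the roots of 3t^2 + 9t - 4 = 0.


For at^2+bt+c=0: sum = -b/a, product = c/a.
a=3, b=9, c=-4
Sum = -(9)/3 = -3
Product = (-4)/3 = -4/3


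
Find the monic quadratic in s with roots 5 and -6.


p(s) = (s - 5)(s + 6)
Expand: s^2 + s - 30


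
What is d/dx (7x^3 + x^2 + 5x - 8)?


Apply the power rule term by term:
  d/dx(7x^3) = 21x^2
  d/dx(x^2) = 2x
  d/dx(5x) = 5
  d/dx(-8) = 0
p'(x) = 21x^2 + 2x + 5


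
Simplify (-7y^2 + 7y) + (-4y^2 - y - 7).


Align terms by degree and add:
  -7y^2 + 7y
  -4y^2 - y - 7
= -11y^2 + 6y - 7


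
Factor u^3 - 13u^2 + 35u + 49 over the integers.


Try integer roots (divisors of 49). u=7: p(7)=0.
Divide out (u - 7): quotient is u^2 - 6u - 7.
Factor the quadratic: (u - 7)(u + 1)
Result: (u - 7)(u - 7)(u + 1)


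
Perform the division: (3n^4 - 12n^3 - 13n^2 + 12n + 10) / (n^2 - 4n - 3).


(3n^4 - 12n^3 - 13n^2 + 12n + 10) / (n^2 - 4n - 3)
Step 1: 3n^2 * (n^2 - 4n - 3) = 3n^4 - 12n^3 - 9n^2; subtract.
Step 2: 0 * (n^2 - 4n - 3) = 0; subtract.
Step 3: -4 * (n^2 - 4n - 3) = -4n^2 + 16n + 12; subtract.
Quotient: 3n^2 - 4, Remainder: -4n - 2


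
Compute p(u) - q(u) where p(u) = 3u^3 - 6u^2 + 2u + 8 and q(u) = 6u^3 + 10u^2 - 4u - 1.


Distribute the minus sign:
  (3u^3 - 6u^2 + 2u + 8)
- (6u^3 + 10u^2 - 4u - 1)
Negate second polynomial: -6u^3 - 10u^2 + 4u + 1
Add: -3u^3 - 16u^2 + 6u + 9


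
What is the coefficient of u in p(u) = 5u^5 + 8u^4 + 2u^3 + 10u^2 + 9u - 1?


Read off the coefficient of u: 9


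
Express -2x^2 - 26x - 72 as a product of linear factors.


Roots satisfy r1 + r2 = -b/a = -13 and r1*r2 = c/a = 36.
So r1 = -4, r2 = -9.
-2x^2 - 26x - 72 = -2(x - r1)(x - r2) = -2(x + 4)(x + 9)


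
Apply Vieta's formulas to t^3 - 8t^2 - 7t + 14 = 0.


Monic cubic t^3+bt^2+ct+d=0: sum=-b, pairwise sum=c, product=-d.
b=-8, c=-7, d=14
r1+r2+r3 = 8
r1r2+r1r3+r2r3 = -7
r1r2r3 = -14


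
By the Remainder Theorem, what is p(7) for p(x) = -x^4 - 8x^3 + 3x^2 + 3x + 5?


By the Remainder Theorem, the remainder equals p(7):
  -1*(7)^4 = -2401
  -8*(7)^3 = -2744
  3*(7)^2 = 147
  3*(7)^1 = 21
  constant: 5
Sum: -2401 - 2744 + 147 + 21 + 5 = -4972


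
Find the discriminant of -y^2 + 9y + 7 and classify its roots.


D = b^2 - 4ac = (9)^2 - 4(-1)(7) = 81 + 28 = 109
Since D > 0: two distinct irrational roots


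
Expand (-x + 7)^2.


Expand (-x + 7)^2 by repeated multiplication:
= x^2 - 14x + 49


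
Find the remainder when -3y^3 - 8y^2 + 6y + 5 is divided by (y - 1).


By the Remainder Theorem, the remainder equals p(1):
  -3*(1)^3 = -3
  -8*(1)^2 = -8
  6*(1)^1 = 6
  constant: 5
Sum: -3 - 8 + 6 + 5 = 0


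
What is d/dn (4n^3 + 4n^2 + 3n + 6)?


Apply the power rule term by term:
  d/dn(4n^3) = 12n^2
  d/dn(4n^2) = 8n
  d/dn(3n) = 3
  d/dn(6) = 0
p'(n) = 12n^2 + 8n + 3


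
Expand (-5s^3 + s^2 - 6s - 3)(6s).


Distribute each term of the first polynomial:
  (-5s^3)(6s) = -30s^4
  (s^2)(6s) = 6s^3
  (-6s)(6s) = -36s^2
  (-3)(6s) = -18s
Sum: -30s^4 + 6s^3 - 36s^2 - 18s


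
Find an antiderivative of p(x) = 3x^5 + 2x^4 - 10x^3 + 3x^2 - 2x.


Reverse power rule on each term:
  ∫ 3x^5 dx = (1/2)x^6
  ∫ 2x^4 dx = (2/5)x^5
  ∫ -10x^3 dx = -(5/2)x^4
  ∫ 3x^2 dx = x^3
  ∫ -2x dx = -x^2
F(x) = (1/2)x^6 + (2/5)x^5 - (5/2)x^4 + x^3 - x^2 + C


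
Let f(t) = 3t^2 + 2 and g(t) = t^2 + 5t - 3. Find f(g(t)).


Substitute g(t) into f:
f(g(t)) = 3*(t^2 + 5t - 3)^2 + 2
(t^2 + 5t - 3)^2 = t^4 + 10t^3 + 19t^2 - 30t + 9
Expand and combine: 3t^4 + 30t^3 + 57t^2 - 90t + 29


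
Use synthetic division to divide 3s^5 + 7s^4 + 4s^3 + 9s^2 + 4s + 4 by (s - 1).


Synthetic division with c = 1. Coefficients: 3, 7, 4, 9, 4, 4
Bring down 3.
  3 * 1 = 3; 3 + 7 = 10
  10 * 1 = 10; 10 + 4 = 14
  14 * 1 = 14; 14 + 9 = 23
  23 * 1 = 23; 23 + 4 = 27
  27 * 1 = 27; 27 + 4 = 31
Quotient: 3s^4 + 10s^3 + 14s^2 + 23s + 27, Remainder: 31


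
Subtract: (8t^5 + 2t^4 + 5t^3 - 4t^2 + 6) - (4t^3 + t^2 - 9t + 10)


Distribute the minus sign:
  (8t^5 + 2t^4 + 5t^3 - 4t^2 + 6)
- (4t^3 + t^2 - 9t + 10)
Negate second polynomial: -4t^3 - t^2 + 9t - 10
Add: 8t^5 + 2t^4 + t^3 - 5t^2 + 9t - 4


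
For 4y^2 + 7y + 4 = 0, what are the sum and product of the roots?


For ay^2+by+c=0: sum = -b/a, product = c/a.
a=4, b=7, c=4
Sum = -(7)/4 = -7/4
Product = (4)/4 = 1


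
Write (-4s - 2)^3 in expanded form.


Expand (-4s - 2)^3 by repeated multiplication:
  (-4s - 2)^2 = 16s^2 + 16s + 4
= -64s^3 - 96s^2 - 48s - 8


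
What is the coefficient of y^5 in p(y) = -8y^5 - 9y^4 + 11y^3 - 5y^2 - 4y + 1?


Read off the coefficient of y^5: -8


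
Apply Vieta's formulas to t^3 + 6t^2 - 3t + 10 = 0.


Monic cubic t^3+bt^2+ct+d=0: sum=-b, pairwise sum=c, product=-d.
b=6, c=-3, d=10
r1+r2+r3 = -6
r1r2+r1r3+r2r3 = -3
r1r2r3 = -10


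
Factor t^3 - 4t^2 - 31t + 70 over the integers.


Try integer roots (divisors of 70). t=-5: p(-5)=0.
Divide out (t + 5): quotient is t^2 - 9t + 14.
Factor the quadratic: (t - 2)(t - 7)
Result: (t + 5)(t - 2)(t - 7)


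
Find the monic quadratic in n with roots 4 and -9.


p(n) = (n - 4)(n + 9)
Expand: n^2 + 5n - 36


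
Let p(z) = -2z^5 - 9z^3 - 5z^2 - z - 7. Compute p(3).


Using direct substitution:
  -2 * (3)^5 = -486
  0 * (3)^4 = 0
  -9 * (3)^3 = -243
  -5 * (3)^2 = -45
  -1 * (3)^1 = -3
  constant: -7
Sum = -486 + 0 - 243 - 45 - 3 - 7 = -784


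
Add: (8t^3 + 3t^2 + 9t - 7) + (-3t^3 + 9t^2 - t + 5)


Align terms by degree and add:
  8t^3 + 3t^2 + 9t - 7
  -3t^3 + 9t^2 - t + 5
= 5t^3 + 12t^2 + 8t - 2


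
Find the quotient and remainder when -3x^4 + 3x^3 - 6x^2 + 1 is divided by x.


(-3x^4 + 3x^3 - 6x^2 + 1) / (x)
Step 1: -3x^3 * (x) = -3x^4; subtract.
Step 2: 3x^2 * (x) = 3x^3; subtract.
Step 3: -6x * (x) = -6x^2; subtract.
Step 4: 0 * (x) = 0; subtract.
Quotient: -3x^3 + 3x^2 - 6x, Remainder: 1


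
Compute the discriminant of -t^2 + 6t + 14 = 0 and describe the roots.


D = b^2 - 4ac = (6)^2 - 4(-1)(14) = 36 + 56 = 92
Since D > 0: two distinct irrational roots


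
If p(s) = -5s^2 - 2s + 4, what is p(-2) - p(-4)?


p(-2) = -12
p(-4) = -68
p(-2) - p(-4) = -12 + 68 = 56


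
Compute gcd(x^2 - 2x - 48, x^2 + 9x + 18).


Factor each:
  x^2 - 2x - 48 = (x + 6)(x - 8)
  x^2 + 9x + 18 = (x + 6)(x + 3)
Common monic factor: x + 6


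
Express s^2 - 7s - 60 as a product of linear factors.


Roots satisfy r1 + r2 = -b/a = 7 and r1*r2 = c/a = -60.
So r1 = -5, r2 = 12.
s^2 - 7s - 60 = (s - r1)(s - r2) = (s + 5)(s - 12)


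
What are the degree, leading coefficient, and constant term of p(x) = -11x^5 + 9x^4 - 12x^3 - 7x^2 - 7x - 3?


Highest power of x is 5, with coefficient -11. Constant term is -3.
Degree = 5, leading coefficient = -11, constant term = -3


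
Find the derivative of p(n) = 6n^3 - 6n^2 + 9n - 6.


Apply the power rule term by term:
  d/dn(6n^3) = 18n^2
  d/dn(-6n^2) = -12n
  d/dn(9n) = 9
  d/dn(-6) = 0
p'(n) = 18n^2 - 12n + 9


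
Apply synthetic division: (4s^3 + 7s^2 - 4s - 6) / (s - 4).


Synthetic division with c = 4. Coefficients: 4, 7, -4, -6
Bring down 4.
  4 * 4 = 16; 16 + 7 = 23
  23 * 4 = 92; 92 - 4 = 88
  88 * 4 = 352; 352 - 6 = 346
Quotient: 4s^2 + 23s + 88, Remainder: 346


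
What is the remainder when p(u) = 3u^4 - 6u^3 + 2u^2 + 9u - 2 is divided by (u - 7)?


By the Remainder Theorem, the remainder equals p(7):
  3*(7)^4 = 7203
  -6*(7)^3 = -2058
  2*(7)^2 = 98
  9*(7)^1 = 63
  constant: -2
Sum: 7203 - 2058 + 98 + 63 - 2 = 5304


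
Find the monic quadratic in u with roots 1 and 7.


p(u) = (u - 1)(u - 7)
Expand: u^2 - 8u + 7


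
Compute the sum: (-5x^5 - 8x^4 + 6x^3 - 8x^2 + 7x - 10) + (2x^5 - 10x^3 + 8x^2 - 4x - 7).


Align terms by degree and add:
  -5x^5 - 8x^4 + 6x^3 - 8x^2 + 7x - 10
+ 2x^5 - 10x^3 + 8x^2 - 4x - 7
= -3x^5 - 8x^4 - 4x^3 + 3x - 17


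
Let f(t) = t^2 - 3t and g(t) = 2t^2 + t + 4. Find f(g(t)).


Substitute g(t) into f:
f(g(t)) = 1*(2t^2 + t + 4)^2 + (-3)*(2t^2 + t + 4)
(2t^2 + t + 4)^2 = 4t^4 + 4t^3 + 17t^2 + 8t + 16
Expand and combine: 4t^4 + 4t^3 + 11t^2 + 5t + 4


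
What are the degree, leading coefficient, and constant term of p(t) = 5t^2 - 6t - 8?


Highest power of t is 2, with coefficient 5. Constant term is -8.
Degree = 2, leading coefficient = 5, constant term = -8


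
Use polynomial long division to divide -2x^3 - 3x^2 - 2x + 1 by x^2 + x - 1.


(-2x^3 - 3x^2 - 2x + 1) / (x^2 + x - 1)
Step 1: -2x * (x^2 + x - 1) = -2x^3 - 2x^2 + 2x; subtract.
Step 2: -1 * (x^2 + x - 1) = -x^2 - x + 1; subtract.
Quotient: -2x - 1, Remainder: -3x


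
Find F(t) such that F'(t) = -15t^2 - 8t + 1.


Reverse power rule on each term:
  ∫ -15t^2 dt = -5t^3
  ∫ -8t dt = -4t^2
  ∫ 1 dt = t
F(t) = -5t^3 - 4t^2 + t + C


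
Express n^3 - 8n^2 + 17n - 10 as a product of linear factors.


Try integer roots (divisors of -10). n=5: p(5)=0.
Divide out (n - 5): quotient is n^2 - 3n + 2.
Factor the quadratic: (n - 2)(n - 1)
Result: (n - 5)(n - 2)(n - 1)


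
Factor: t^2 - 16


Roots satisfy r1 + r2 = -b/a = 0 and r1*r2 = c/a = -16.
So r1 = -4, r2 = 4.
t^2 - 16 = (t - r1)(t - r2) = (t + 4)(t - 4)


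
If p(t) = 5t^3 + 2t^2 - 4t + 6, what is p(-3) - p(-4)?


p(-3) = -99
p(-4) = -266
p(-3) - p(-4) = -99 + 266 = 167


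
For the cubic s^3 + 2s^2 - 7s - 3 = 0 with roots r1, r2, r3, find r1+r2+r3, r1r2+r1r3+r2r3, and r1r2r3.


Monic cubic s^3+bs^2+cs+d=0: sum=-b, pairwise sum=c, product=-d.
b=2, c=-7, d=-3
r1+r2+r3 = -2
r1r2+r1r3+r2r3 = -7
r1r2r3 = 3


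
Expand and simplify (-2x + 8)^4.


Expand (-2x + 8)^4 by repeated multiplication:
  (-2x + 8)^2 = 4x^2 - 32x + 64
  (-2x + 8)^3 = -8x^3 + 96x^2 - 384x + 512
= 16x^4 - 256x^3 + 1536x^2 - 4096x + 4096


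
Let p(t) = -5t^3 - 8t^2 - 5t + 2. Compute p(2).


Using direct substitution:
  -5 * (2)^3 = -40
  -8 * (2)^2 = -32
  -5 * (2)^1 = -10
  constant: 2
Sum = -40 - 32 - 10 + 2 = -80


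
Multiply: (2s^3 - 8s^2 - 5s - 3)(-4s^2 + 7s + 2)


Distribute each term of the first polynomial:
  (2s^3)(-4s^2 + 7s + 2) = -8s^5 + 14s^4 + 4s^3
  (-8s^2)(-4s^2 + 7s + 2) = 32s^4 - 56s^3 - 16s^2
  (-5s)(-4s^2 + 7s + 2) = 20s^3 - 35s^2 - 10s
  (-3)(-4s^2 + 7s + 2) = 12s^2 - 21s - 6
Sum: -8s^5 + 46s^4 - 32s^3 - 39s^2 - 31s - 6


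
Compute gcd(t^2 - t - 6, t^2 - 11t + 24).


Factor each:
  t^2 - t - 6 = (t - 3)(t + 2)
  t^2 - 11t + 24 = (t - 3)(t - 8)
Common monic factor: t - 3


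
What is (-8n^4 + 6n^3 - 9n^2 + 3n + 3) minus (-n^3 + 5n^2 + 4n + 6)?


Distribute the minus sign:
  (-8n^4 + 6n^3 - 9n^2 + 3n + 3)
- (-n^3 + 5n^2 + 4n + 6)
Negate second polynomial: n^3 - 5n^2 - 4n - 6
Add: -8n^4 + 7n^3 - 14n^2 - n - 3


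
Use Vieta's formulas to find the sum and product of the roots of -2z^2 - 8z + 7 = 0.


For az^2+bz+c=0: sum = -b/a, product = c/a.
a=-2, b=-8, c=7
Sum = -(-8)/-2 = -4
Product = (7)/-2 = -7/2


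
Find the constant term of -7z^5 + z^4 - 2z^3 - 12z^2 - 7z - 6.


Read off the constant term: -6


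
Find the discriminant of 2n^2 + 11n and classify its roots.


D = b^2 - 4ac = (11)^2 - 4(2)(0) = 121 = 121
Since D > 0: two distinct rational roots


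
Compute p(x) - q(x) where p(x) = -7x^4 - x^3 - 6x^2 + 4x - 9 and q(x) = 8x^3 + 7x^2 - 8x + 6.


Distribute the minus sign:
  (-7x^4 - x^3 - 6x^2 + 4x - 9)
- (8x^3 + 7x^2 - 8x + 6)
Negate second polynomial: -8x^3 - 7x^2 + 8x - 6
Add: -7x^4 - 9x^3 - 13x^2 + 12x - 15


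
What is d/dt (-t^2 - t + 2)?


Apply the power rule term by term:
  d/dt(-t^2) = -2t
  d/dt(-t) = -1
  d/dt(2) = 0
p'(t) = -2t - 1


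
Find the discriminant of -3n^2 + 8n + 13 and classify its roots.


D = b^2 - 4ac = (8)^2 - 4(-3)(13) = 64 + 156 = 220
Since D > 0: two distinct irrational roots


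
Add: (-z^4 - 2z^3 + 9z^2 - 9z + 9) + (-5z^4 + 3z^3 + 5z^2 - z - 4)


Align terms by degree and add:
  -z^4 - 2z^3 + 9z^2 - 9z + 9
  -5z^4 + 3z^3 + 5z^2 - z - 4
= -6z^4 + z^3 + 14z^2 - 10z + 5


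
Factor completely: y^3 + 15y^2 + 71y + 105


Try integer roots (divisors of 105). y=-3: p(-3)=0.
Divide out (y + 3): quotient is y^2 + 12y + 35.
Factor the quadratic: (y + 7)(y + 5)
Result: (y + 3)(y + 7)(y + 5)


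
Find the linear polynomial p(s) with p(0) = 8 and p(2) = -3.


p(s) = ms + b. Using p(0)=8, p(2)=-3:
m = (8 + 3)/(0 - 2) = 11/-2 = -11/2
b = 8 - m*(0) = 8 = 8
p(s) = -(11/2)s + 8


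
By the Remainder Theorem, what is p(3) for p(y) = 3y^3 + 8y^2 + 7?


By the Remainder Theorem, the remainder equals p(3):
  3*(3)^3 = 81
  8*(3)^2 = 72
  0*(3)^1 = 0
  constant: 7
Sum: 81 + 72 + 0 + 7 = 160


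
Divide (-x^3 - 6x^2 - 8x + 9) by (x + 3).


(-x^3 - 6x^2 - 8x + 9) / (x + 3)
Step 1: -x^2 * (x + 3) = -x^3 - 3x^2; subtract.
Step 2: -3x * (x + 3) = -3x^2 - 9x; subtract.
Step 3: 1 * (x + 3) = x + 3; subtract.
Quotient: -x^2 - 3x + 1, Remainder: 6


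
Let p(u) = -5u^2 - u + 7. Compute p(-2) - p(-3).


p(-2) = -11
p(-3) = -35
p(-2) - p(-3) = -11 + 35 = 24


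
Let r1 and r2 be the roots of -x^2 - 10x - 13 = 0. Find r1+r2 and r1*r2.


For ax^2+bx+c=0: sum = -b/a, product = c/a.
a=-1, b=-10, c=-13
Sum = -(-10)/-1 = -10
Product = (-13)/-1 = 13


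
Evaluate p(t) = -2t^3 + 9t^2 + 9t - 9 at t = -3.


Using direct substitution:
  -2 * (-3)^3 = 54
  9 * (-3)^2 = 81
  9 * (-3)^1 = -27
  constant: -9
Sum = 54 + 81 - 27 - 9 = 99


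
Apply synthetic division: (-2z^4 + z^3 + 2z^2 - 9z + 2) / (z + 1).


Synthetic division with c = -1. Coefficients: -2, 1, 2, -9, 2
Bring down -2.
  -2 * -1 = 2; 2 + 1 = 3
  3 * -1 = -3; -3 + 2 = -1
  -1 * -1 = 1; 1 - 9 = -8
  -8 * -1 = 8; 8 + 2 = 10
Quotient: -2z^3 + 3z^2 - z - 8, Remainder: 10


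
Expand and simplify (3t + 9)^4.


Expand (3t + 9)^4 by repeated multiplication:
  (3t + 9)^2 = 9t^2 + 54t + 81
  (3t + 9)^3 = 27t^3 + 243t^2 + 729t + 729
= 81t^4 + 972t^3 + 4374t^2 + 8748t + 6561


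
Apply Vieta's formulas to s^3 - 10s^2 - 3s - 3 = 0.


Monic cubic s^3+bs^2+cs+d=0: sum=-b, pairwise sum=c, product=-d.
b=-10, c=-3, d=-3
r1+r2+r3 = 10
r1r2+r1r3+r2r3 = -3
r1r2r3 = 3


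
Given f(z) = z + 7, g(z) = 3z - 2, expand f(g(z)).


Substitute g(z) into f:
f(g(z)) = 1*(3z - 2) + 7
Expand and combine: 3z + 5


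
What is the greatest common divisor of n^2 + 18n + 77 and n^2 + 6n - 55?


Factor each:
  n^2 + 18n + 77 = (n + 11)(n + 7)
  n^2 + 6n - 55 = (n + 11)(n - 5)
Common monic factor: n + 11


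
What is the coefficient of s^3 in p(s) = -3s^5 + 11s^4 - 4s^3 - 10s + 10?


Read off the coefficient of s^3: -4


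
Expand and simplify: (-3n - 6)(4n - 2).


Distribute each term of the first polynomial:
  (-3n)(4n - 2) = -12n^2 + 6n
  (-6)(4n - 2) = -24n + 12
Sum: -12n^2 - 18n + 12


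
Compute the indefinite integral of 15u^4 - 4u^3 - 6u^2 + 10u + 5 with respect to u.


Reverse power rule on each term:
  ∫ 15u^4 du = 3u^5
  ∫ -4u^3 du = -u^4
  ∫ -6u^2 du = -2u^3
  ∫ 10u du = 5u^2
  ∫ 5 du = 5u
F(u) = 3u^5 - u^4 - 2u^3 + 5u^2 + 5u + C
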